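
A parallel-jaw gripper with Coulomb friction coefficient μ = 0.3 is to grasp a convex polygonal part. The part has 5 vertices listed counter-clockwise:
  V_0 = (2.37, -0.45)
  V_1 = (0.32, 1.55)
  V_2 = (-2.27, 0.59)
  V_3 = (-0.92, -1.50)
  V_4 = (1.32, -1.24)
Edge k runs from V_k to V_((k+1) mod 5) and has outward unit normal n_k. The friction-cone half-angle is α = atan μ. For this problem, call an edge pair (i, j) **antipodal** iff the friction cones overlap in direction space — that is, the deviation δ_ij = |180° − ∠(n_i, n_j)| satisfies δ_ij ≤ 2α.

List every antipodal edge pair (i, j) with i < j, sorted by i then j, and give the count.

count = 3; pairs: (0,2), (1,3), (1,4)

α = atan 0.3 = 16.70°;  2α = 33.40°
n_0 = (+0.6983, +0.7158)
n_1 = (-0.3476, +0.9377)
n_2 = (-0.8400, -0.5426)
n_3 = (+0.1153, -0.9933)
n_4 = (+0.6012, -0.7991)
  (0,1): δ = 115.37°  ·
  (0,2): δ = 12.85°  ✓
  (0,3): δ = 50.91°  ·
  (0,4): δ = 81.25°  ·
  (1,2): δ = 77.48°  ·
  (1,3): δ = 13.72°  ✓
  (1,4): δ = 16.62°  ✓
  (2,3): δ = 116.24°  ·
  (2,4): δ = 85.90°  ·
  (3,4): δ = 149.66°  ·
antipodal pairs: 3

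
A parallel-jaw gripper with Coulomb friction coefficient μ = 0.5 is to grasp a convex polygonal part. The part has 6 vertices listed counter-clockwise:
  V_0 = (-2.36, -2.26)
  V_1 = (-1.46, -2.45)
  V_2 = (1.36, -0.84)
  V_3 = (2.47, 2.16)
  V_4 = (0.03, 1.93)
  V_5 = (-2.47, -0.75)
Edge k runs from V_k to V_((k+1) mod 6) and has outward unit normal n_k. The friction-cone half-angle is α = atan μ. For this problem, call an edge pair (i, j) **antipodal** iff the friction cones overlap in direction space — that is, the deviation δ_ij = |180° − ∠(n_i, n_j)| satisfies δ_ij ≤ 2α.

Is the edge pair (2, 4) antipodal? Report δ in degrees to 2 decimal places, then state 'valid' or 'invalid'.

α = atan 0.5 = 26.57°;  2α = 53.13°
edge 2: e_2 = (+1.11, +3.00);  n_2 = (+0.9379, -0.3470)
edge 4: e_4 = (-2.50, -2.68);  n_4 = (-0.7312, +0.6821)
∠(n_2, n_4) = 157.29°
δ = |180° − 157.29°| = 22.71°
22.71° ≤ 2α = 53.13°  →  valid

δ = 22.71°, valid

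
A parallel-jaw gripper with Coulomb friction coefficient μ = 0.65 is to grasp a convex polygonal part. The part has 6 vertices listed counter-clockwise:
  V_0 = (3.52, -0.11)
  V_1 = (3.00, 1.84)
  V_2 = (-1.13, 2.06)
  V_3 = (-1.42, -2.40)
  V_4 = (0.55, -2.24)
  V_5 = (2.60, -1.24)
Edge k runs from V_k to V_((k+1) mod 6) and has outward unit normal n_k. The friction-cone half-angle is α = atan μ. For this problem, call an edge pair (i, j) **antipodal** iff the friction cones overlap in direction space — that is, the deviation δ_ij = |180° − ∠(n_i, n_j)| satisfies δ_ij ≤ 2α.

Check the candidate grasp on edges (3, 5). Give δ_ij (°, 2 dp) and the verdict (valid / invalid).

δ = 133.79°, invalid

α = atan 0.65 = 33.02°;  2α = 66.05°
edge 3: e_3 = (+1.97, +0.16);  n_3 = (+0.0810, -0.9967)
edge 5: e_5 = (+0.92, +1.13);  n_5 = (+0.7755, -0.6314)
∠(n_3, n_5) = 46.21°
δ = |180° − 46.21°| = 133.79°
133.79° > 2α = 66.05°  →  invalid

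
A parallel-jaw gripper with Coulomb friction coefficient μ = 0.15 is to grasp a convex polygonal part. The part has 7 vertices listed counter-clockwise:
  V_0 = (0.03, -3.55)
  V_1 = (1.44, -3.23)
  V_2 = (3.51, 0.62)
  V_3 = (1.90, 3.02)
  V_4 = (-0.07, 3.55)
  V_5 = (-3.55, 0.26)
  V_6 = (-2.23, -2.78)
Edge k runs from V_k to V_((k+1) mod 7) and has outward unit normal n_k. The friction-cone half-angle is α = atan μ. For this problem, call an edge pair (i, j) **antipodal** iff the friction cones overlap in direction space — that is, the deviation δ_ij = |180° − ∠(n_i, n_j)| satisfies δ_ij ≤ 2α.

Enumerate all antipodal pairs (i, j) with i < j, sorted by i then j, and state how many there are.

α = atan 0.15 = 8.53°;  2α = 17.06°
n_0 = (+0.2213, -0.9752)
n_1 = (+0.8808, -0.4736)
n_2 = (+0.8304, +0.5571)
n_3 = (+0.2598, +0.9657)
n_4 = (-0.6870, +0.7267)
n_5 = (-0.9173, -0.3983)
n_6 = (-0.3225, -0.9466)
  (0,1): δ = 131.05°  ·
  (0,2): δ = 68.93°  ·
  (0,3): δ = 27.84°  ·
  (0,4): δ = 30.61°  ·
  (0,5): δ = 100.68°  ·
  (0,6): δ = 148.40°  ·
  (1,2): δ = 117.88°  ·
  (1,3): δ = 76.79°  ·
  (1,4): δ = 18.34°  ·
  (1,5): δ = 51.74°  ·
  (1,6): δ = 99.45°  ·
  (2,3): δ = 138.91°  ·
  (2,4): δ = 80.46°  ·
  (2,5): δ = 10.38°  ✓
  (2,6): δ = 37.33°  ·
  (3,4): δ = 121.55°  ·
  (3,5): δ = 51.47°  ·
  (3,6): δ = 3.76°  ✓
  (4,5): δ = 109.92°  ·
  (4,6): δ = 62.21°  ·
  (5,6): δ = 132.29°  ·
antipodal pairs: 2

count = 2; pairs: (2,5), (3,6)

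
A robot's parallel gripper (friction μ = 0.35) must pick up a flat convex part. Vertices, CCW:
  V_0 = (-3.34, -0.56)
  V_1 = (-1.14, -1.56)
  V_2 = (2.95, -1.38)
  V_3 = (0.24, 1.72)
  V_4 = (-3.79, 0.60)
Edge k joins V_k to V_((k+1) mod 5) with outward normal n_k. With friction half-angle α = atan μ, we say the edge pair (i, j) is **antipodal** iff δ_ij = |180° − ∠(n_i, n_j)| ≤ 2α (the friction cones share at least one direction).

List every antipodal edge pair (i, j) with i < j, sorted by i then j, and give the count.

α = atan 0.35 = 19.29°;  2α = 38.58°
n_0 = (-0.4138, -0.9104)
n_1 = (+0.0440, -0.9990)
n_2 = (+0.7529, +0.6582)
n_3 = (-0.2678, +0.9635)
n_4 = (-0.9323, -0.3617)
  (0,1): δ = 153.04°  ·
  (0,2): δ = 24.40°  ✓
  (0,3): δ = 39.98°  ·
  (0,4): δ = 135.65°  ·
  (1,2): δ = 51.36°  ·
  (1,3): δ = 13.01°  ✓
  (1,4): δ = 108.68°  ·
  (2,3): δ = 115.63°  ·
  (2,4): δ = 19.96°  ✓
  (3,4): δ = 84.33°  ·
antipodal pairs: 3

count = 3; pairs: (0,2), (1,3), (2,4)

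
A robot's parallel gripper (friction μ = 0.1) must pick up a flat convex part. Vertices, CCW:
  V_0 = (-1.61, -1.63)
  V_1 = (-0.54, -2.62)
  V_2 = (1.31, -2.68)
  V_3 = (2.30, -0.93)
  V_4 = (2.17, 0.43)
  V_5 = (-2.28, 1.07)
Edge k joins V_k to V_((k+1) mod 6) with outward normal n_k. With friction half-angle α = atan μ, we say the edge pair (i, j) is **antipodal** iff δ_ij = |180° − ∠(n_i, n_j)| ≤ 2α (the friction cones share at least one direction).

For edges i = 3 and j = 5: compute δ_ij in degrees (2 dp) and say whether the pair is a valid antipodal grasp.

δ = 8.48°, valid

α = atan 0.1 = 5.71°;  2α = 11.42°
edge 3: e_3 = (-0.13, +1.36);  n_3 = (+0.9955, +0.0952)
edge 5: e_5 = (+0.67, -2.70);  n_5 = (-0.9706, -0.2408)
∠(n_3, n_5) = 171.52°
δ = |180° − 171.52°| = 8.48°
8.48° ≤ 2α = 11.42°  →  valid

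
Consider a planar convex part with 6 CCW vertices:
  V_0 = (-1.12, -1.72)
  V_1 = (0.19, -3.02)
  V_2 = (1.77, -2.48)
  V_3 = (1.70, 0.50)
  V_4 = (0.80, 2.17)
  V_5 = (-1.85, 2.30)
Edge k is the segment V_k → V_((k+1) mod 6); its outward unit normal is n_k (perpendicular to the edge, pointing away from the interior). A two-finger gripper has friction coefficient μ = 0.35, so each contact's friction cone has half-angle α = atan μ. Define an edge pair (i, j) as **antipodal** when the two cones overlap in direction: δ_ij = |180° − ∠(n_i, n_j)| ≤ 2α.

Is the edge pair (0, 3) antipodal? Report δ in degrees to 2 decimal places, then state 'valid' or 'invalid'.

α = atan 0.35 = 19.29°;  2α = 38.58°
edge 0: e_0 = (+1.31, -1.30);  n_0 = (-0.7044, -0.7098)
edge 3: e_3 = (-0.90, +1.67);  n_3 = (+0.8803, +0.4744)
∠(n_0, n_3) = 163.10°
δ = |180° − 163.10°| = 16.90°
16.90° ≤ 2α = 38.58°  →  valid

δ = 16.90°, valid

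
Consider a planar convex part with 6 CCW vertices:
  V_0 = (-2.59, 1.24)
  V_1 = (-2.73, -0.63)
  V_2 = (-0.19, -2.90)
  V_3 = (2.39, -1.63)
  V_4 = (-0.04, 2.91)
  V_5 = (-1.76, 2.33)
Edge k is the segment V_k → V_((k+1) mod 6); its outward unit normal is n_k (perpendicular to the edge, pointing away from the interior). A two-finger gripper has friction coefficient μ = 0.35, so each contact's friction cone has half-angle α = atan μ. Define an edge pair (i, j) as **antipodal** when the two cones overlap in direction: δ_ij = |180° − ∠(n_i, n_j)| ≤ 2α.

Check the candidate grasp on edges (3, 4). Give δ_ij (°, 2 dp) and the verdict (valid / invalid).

α = atan 0.35 = 19.29°;  2α = 38.58°
edge 3: e_3 = (-2.43, +4.54);  n_3 = (+0.8817, +0.4719)
edge 4: e_4 = (-1.72, -0.58);  n_4 = (-0.3195, +0.9476)
∠(n_3, n_4) = 80.48°
δ = |180° − 80.48°| = 99.52°
99.52° > 2α = 38.58°  →  invalid

δ = 99.52°, invalid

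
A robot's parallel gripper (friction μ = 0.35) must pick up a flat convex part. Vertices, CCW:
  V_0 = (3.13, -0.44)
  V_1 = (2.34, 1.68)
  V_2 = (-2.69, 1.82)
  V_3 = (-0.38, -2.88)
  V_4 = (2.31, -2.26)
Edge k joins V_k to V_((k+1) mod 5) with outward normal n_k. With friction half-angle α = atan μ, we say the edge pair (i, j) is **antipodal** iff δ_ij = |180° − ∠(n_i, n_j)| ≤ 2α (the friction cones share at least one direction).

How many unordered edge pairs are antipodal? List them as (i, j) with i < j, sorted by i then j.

count = 2; pairs: (0,2), (1,3)

α = atan 0.35 = 19.29°;  2α = 38.58°
n_0 = (+0.9371, +0.3492)
n_1 = (+0.0278, +0.9996)
n_2 = (-0.8975, -0.4411)
n_3 = (+0.2246, -0.9745)
n_4 = (+0.9117, -0.4108)
  (0,1): δ = 112.03°  ·
  (0,2): δ = 5.74°  ✓
  (0,3): δ = 82.54°  ·
  (0,4): δ = 135.31°  ·
  (1,2): δ = 62.23°  ·
  (1,3): δ = 14.57°  ✓
  (1,4): δ = 67.34°  ·
  (2,3): δ = 103.19°  ·
  (2,4): δ = 50.43°  ·
  (3,4): δ = 127.23°  ·
antipodal pairs: 2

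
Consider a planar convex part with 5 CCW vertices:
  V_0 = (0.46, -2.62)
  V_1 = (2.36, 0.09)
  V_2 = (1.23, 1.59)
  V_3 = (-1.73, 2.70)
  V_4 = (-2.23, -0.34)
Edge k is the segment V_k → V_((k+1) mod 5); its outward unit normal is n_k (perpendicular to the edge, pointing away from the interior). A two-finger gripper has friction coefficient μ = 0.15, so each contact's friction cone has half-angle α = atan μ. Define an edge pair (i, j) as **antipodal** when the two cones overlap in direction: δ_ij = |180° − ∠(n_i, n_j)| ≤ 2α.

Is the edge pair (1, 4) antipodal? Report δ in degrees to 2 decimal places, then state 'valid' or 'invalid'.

δ = 12.72°, valid

α = atan 0.15 = 8.53°;  2α = 17.06°
edge 1: e_1 = (-1.13, +1.50);  n_1 = (+0.7987, +0.6017)
edge 4: e_4 = (+2.69, -2.28);  n_4 = (-0.6466, -0.7628)
∠(n_1, n_4) = 167.28°
δ = |180° − 167.28°| = 12.72°
12.72° ≤ 2α = 17.06°  →  valid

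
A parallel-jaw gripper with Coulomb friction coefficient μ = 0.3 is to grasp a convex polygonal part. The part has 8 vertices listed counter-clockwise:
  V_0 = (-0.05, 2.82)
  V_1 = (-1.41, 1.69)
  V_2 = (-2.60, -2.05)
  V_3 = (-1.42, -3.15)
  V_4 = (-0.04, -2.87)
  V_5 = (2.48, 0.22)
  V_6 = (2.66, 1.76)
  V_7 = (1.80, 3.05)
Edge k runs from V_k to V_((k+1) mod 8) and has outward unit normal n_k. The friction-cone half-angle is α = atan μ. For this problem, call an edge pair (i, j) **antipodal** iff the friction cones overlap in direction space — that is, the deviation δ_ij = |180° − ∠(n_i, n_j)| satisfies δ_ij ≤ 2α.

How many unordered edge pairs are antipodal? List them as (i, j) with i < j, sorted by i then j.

count = 6; pairs: (0,3), (0,4), (1,4), (1,5), (2,6), (3,7)

α = atan 0.3 = 16.70°;  2α = 33.40°
n_0 = (-0.6391, +0.7691)
n_1 = (-0.9529, +0.3032)
n_2 = (-0.6819, -0.7315)
n_3 = (+0.1988, -0.9800)
n_4 = (+0.7750, -0.6320)
n_5 = (+0.9932, -0.1161)
n_6 = (+0.8321, +0.5547)
n_7 = (-0.1234, +0.9924)
  (0,1): δ = 147.37°  ·
  (0,2): δ = 82.71°  ·
  (0,3): δ = 28.25°  ✓
  (0,4): δ = 11.08°  ✓
  (0,5): δ = 43.61°  ·
  (0,6): δ = 83.97°  ·
  (0,7): δ = 147.36°  ·
  (1,2): δ = 115.34°  ·
  (1,3): δ = 60.88°  ·
  (1,4): δ = 21.55°  ✓
  (1,5): δ = 10.98°  ✓
  (1,6): δ = 51.34°  ·
  (1,7): δ = 114.74°  ·
  (2,3): δ = 125.54°  ·
  (2,4): δ = 86.21°  ·
  (2,5): δ = 53.68°  ·
  (2,6): δ = 13.32°  ✓
  (2,7): δ = 50.08°  ·
  (3,4): δ = 140.67°  ·
  (3,5): δ = 108.14°  ·
  (3,6): δ = 67.78°  ·
  (3,7): δ = 4.38°  ✓
  (4,5): δ = 147.47°  ·
  (4,6): δ = 107.11°  ·
  (4,7): δ = 43.71°  ·
  (5,6): δ = 139.64°  ·
  (5,7): δ = 76.25°  ·
  (6,7): δ = 116.60°  ·
antipodal pairs: 6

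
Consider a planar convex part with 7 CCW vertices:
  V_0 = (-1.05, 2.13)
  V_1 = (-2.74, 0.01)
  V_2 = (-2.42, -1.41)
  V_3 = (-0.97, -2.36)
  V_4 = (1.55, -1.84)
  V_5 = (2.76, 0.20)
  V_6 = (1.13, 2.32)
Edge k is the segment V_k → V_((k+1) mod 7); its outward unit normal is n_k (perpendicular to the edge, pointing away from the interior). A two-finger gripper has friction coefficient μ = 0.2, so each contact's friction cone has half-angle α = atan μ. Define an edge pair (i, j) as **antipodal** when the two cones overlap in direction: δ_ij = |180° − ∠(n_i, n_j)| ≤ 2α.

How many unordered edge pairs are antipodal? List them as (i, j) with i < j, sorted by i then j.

α = atan 0.2 = 11.31°;  2α = 22.62°
n_0 = (-0.7819, +0.6233)
n_1 = (-0.9755, -0.2198)
n_2 = (-0.5480, -0.8365)
n_3 = (+0.2021, -0.9794)
n_4 = (+0.8601, -0.5101)
n_5 = (+0.7928, +0.6095)
n_6 = (-0.0868, +0.9962)
  (0,1): δ = 128.74°  ·
  (0,2): δ = 84.67°  ·
  (0,3): δ = 39.78°  ·
  (0,4): δ = 7.89°  ✓
  (0,5): δ = 76.12°  ·
  (0,6): δ = 133.54°  ·
  (1,2): δ = 135.93°  ·
  (1,3): δ = 91.04°  ·
  (1,4): δ = 43.37°  ·
  (1,5): δ = 24.86°  ·
  (1,6): δ = 82.28°  ·
  (2,3): δ = 135.11°  ·
  (2,4): δ = 87.44°  ·
  (2,5): δ = 19.21°  ✓
  (2,6): δ = 38.21°  ·
  (3,4): δ = 132.33°  ·
  (3,5): δ = 64.10°  ·
  (3,6): δ = 6.68°  ✓
  (4,5): δ = 111.77°  ·
  (4,6): δ = 54.35°  ·
  (5,6): δ = 122.57°  ·
antipodal pairs: 3

count = 3; pairs: (0,4), (2,5), (3,6)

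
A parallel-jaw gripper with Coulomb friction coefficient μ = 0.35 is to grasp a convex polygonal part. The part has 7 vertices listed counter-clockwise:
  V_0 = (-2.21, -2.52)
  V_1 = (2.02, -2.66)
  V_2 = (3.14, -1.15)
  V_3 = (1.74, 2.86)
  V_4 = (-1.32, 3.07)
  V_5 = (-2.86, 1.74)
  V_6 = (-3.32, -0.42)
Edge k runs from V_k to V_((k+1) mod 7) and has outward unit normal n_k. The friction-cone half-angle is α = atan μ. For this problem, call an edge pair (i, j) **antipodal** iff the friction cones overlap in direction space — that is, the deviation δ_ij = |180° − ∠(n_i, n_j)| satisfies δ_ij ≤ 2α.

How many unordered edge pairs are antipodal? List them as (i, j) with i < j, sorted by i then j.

α = atan 0.35 = 19.29°;  2α = 38.58°
n_0 = (-0.0331, -0.9995)
n_1 = (+0.8032, -0.5957)
n_2 = (+0.9441, +0.3296)
n_3 = (+0.0685, +0.9977)
n_4 = (-0.6536, +0.7568)
n_5 = (-0.9781, +0.2083)
n_6 = (-0.8841, -0.4673)
  (0,1): δ = 124.67°  ·
  (0,2): δ = 68.86°  ·
  (0,3): δ = 2.03°  ✓
  (0,4): δ = 42.71°  ·
  (0,5): δ = 79.87°  ·
  (0,6): δ = 119.76°  ·
  (1,2): δ = 124.19°  ·
  (1,3): δ = 57.36°  ·
  (1,4): δ = 12.62°  ✓
  (1,5): δ = 24.54°  ✓
  (1,6): δ = 64.42°  ·
  (2,3): δ = 113.17°  ·
  (2,4): δ = 68.43°  ·
  (2,5): δ = 31.27°  ✓
  (2,6): δ = 8.61°  ✓
  (3,4): δ = 135.26°  ·
  (3,5): δ = 98.10°  ·
  (3,6): δ = 58.21°  ·
  (4,5): δ = 142.84°  ·
  (4,6): δ = 102.96°  ·
  (5,6): δ = 140.12°  ·
antipodal pairs: 5

count = 5; pairs: (0,3), (1,4), (1,5), (2,5), (2,6)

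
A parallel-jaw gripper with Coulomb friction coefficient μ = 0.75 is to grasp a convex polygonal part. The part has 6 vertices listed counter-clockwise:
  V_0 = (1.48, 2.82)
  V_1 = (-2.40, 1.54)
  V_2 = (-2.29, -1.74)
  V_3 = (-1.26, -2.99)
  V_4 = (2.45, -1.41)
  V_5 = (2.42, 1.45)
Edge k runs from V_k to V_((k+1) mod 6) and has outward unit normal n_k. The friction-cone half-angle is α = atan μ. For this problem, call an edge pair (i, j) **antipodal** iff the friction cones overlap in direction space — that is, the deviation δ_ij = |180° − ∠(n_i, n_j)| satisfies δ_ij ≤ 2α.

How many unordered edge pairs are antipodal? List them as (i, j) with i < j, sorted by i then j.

α = atan 0.75 = 36.87°;  2α = 73.74°
n_0 = (-0.3133, +0.9497)
n_1 = (-0.9994, -0.0335)
n_2 = (-0.7718, -0.6359)
n_3 = (+0.3918, -0.9200)
n_4 = (+0.9999, +0.0105)
n_5 = (+0.8246, +0.5658)
  (0,1): δ = 106.34°  ·
  (0,2): δ = 68.77°  ✓
  (0,3): δ = 4.81°  ✓
  (0,4): δ = 72.34°  ✓
  (0,5): δ = 106.20°  ·
  (1,2): δ = 142.43°  ·
  (1,3): δ = 68.85°  ✓
  (1,4): δ = 1.32°  ✓
  (1,5): δ = 32.53°  ✓
  (2,3): δ = 106.42°  ·
  (2,4): δ = 38.89°  ✓
  (2,5): δ = 5.03°  ✓
  (3,4): δ = 112.47°  ·
  (3,5): δ = 78.61°  ·
  (4,5): δ = 146.15°  ·
antipodal pairs: 8

count = 8; pairs: (0,2), (0,3), (0,4), (1,3), (1,4), (1,5), (2,4), (2,5)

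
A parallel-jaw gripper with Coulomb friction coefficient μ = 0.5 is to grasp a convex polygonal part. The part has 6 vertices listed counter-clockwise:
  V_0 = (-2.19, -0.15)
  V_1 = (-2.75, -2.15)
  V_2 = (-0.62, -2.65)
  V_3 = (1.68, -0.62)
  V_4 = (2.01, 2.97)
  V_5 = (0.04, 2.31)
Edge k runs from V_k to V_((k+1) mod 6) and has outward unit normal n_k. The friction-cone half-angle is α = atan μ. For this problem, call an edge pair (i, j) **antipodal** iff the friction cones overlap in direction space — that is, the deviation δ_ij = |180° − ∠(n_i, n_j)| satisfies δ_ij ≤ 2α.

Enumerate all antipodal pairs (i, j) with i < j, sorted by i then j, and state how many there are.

α = atan 0.5 = 26.57°;  2α = 53.13°
n_0 = (-0.9630, +0.2696)
n_1 = (-0.2285, -0.9735)
n_2 = (+0.6617, -0.7497)
n_3 = (+0.9958, -0.0915)
n_4 = (-0.3177, +0.9482)
n_5 = (-0.7409, +0.6716)
  (0,1): δ = 87.57°  ·
  (0,2): δ = 32.93°  ✓
  (0,3): δ = 10.39°  ✓
  (0,4): δ = 124.16°  ·
  (0,5): δ = 153.45°  ·
  (1,2): δ = 125.36°  ·
  (1,3): δ = 82.04°  ·
  (1,4): δ = 31.73°  ✓
  (1,5): δ = 61.02°  ·
  (2,3): δ = 136.68°  ·
  (2,4): δ = 22.91°  ✓
  (2,5): δ = 6.38°  ✓
  (3,4): δ = 66.23°  ·
  (3,5): δ = 36.94°  ✓
  (4,5): δ = 150.71°  ·
antipodal pairs: 6

count = 6; pairs: (0,2), (0,3), (1,4), (2,4), (2,5), (3,5)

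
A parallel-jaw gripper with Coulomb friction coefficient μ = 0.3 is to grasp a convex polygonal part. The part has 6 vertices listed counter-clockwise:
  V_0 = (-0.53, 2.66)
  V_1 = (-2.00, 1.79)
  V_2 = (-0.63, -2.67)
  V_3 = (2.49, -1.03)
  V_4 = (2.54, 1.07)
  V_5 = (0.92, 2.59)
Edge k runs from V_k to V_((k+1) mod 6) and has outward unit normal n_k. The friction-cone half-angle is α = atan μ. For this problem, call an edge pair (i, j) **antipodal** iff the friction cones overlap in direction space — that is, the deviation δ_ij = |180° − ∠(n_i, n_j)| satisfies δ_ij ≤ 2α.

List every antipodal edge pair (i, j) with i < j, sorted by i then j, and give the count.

count = 4; pairs: (0,2), (1,3), (1,4), (2,5)

α = atan 0.3 = 16.70°;  2α = 33.40°
n_0 = (-0.5093, +0.8606)
n_1 = (-0.9559, -0.2936)
n_2 = (+0.4653, -0.8852)
n_3 = (+0.9997, -0.0238)
n_4 = (+0.6842, +0.7293)
n_5 = (+0.0482, +0.9988)
  (0,1): δ = 103.54°  ·
  (0,2): δ = 2.89°  ✓
  (0,3): δ = 58.02°  ·
  (0,4): δ = 106.21°  ·
  (0,5): δ = 146.62°  ·
  (1,2): δ = 79.35°  ·
  (1,3): δ = 18.44°  ✓
  (1,4): δ = 29.75°  ✓
  (1,5): δ = 70.16°  ·
  (2,3): δ = 119.09°  ·
  (2,4): δ = 70.90°  ·
  (2,5): δ = 30.49°  ✓
  (3,4): δ = 131.81°  ·
  (3,5): δ = 91.40°  ·
  (4,5): δ = 139.59°  ·
antipodal pairs: 4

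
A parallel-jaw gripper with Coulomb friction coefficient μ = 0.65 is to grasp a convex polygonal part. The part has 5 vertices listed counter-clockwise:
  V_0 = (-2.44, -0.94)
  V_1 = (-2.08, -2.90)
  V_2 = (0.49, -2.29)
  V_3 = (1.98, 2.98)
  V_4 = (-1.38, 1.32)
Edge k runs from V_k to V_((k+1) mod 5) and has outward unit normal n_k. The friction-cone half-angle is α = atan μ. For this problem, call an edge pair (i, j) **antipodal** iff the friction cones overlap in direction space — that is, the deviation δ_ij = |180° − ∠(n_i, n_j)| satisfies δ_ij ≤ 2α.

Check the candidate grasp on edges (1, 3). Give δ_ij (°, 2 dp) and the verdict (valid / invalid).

δ = 12.94°, valid

α = atan 0.65 = 33.02°;  2α = 66.05°
edge 1: e_1 = (+2.57, +0.61);  n_1 = (+0.2309, -0.9730)
edge 3: e_3 = (-3.36, -1.66);  n_3 = (-0.4429, +0.8966)
∠(n_1, n_3) = 167.06°
δ = |180° − 167.06°| = 12.94°
12.94° ≤ 2α = 66.05°  →  valid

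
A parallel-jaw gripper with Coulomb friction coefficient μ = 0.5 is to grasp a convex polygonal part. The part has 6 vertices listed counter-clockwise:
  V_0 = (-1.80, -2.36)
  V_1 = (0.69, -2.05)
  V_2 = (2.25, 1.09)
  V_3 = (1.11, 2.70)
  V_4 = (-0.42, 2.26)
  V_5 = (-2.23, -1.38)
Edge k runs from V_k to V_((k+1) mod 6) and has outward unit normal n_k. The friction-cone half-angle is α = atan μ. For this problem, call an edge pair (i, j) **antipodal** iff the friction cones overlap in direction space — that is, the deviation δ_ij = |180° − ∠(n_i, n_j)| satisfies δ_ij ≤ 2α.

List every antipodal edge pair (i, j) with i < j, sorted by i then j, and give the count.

count = 5; pairs: (0,3), (1,3), (1,4), (1,5), (2,5)

α = atan 0.5 = 26.57°;  2α = 53.13°
n_0 = (+0.1235, -0.9923)
n_1 = (+0.8956, -0.4449)
n_2 = (+0.8161, +0.5779)
n_3 = (-0.2764, +0.9610)
n_4 = (-0.8954, +0.4452)
n_5 = (-0.9157, -0.4018)
  (0,1): δ = 123.52°  ·
  (0,2): δ = 61.80°  ·
  (0,3): δ = 8.95°  ✓
  (0,4): δ = 56.46°  ·
  (0,5): δ = 106.59°  ·
  (1,2): δ = 118.28°  ·
  (1,3): δ = 47.54°  ✓
  (1,4): δ = 0.02°  ✓
  (1,5): δ = 50.11°  ✓
  (2,3): δ = 109.26°  ·
  (2,4): δ = 61.74°  ·
  (2,5): δ = 11.61°  ✓
  (3,4): δ = 132.48°  ·
  (3,5): δ = 82.35°  ·
  (4,5): δ = 129.87°  ·
antipodal pairs: 5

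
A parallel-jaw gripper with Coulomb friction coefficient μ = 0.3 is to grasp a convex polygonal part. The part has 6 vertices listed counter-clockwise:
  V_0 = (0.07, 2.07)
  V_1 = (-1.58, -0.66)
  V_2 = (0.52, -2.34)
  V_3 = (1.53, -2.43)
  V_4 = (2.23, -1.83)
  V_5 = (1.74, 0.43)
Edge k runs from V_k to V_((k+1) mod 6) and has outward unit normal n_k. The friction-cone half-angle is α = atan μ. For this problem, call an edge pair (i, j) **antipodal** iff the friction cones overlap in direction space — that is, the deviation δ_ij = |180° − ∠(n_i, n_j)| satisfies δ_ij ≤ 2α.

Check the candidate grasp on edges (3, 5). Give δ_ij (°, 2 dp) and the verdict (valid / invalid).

δ = 85.08°, invalid

α = atan 0.3 = 16.70°;  2α = 33.40°
edge 3: e_3 = (+0.70, +0.60);  n_3 = (+0.6508, -0.7593)
edge 5: e_5 = (-1.67, +1.64);  n_5 = (+0.7007, +0.7135)
∠(n_3, n_5) = 94.92°
δ = |180° − 94.92°| = 85.08°
85.08° > 2α = 33.40°  →  invalid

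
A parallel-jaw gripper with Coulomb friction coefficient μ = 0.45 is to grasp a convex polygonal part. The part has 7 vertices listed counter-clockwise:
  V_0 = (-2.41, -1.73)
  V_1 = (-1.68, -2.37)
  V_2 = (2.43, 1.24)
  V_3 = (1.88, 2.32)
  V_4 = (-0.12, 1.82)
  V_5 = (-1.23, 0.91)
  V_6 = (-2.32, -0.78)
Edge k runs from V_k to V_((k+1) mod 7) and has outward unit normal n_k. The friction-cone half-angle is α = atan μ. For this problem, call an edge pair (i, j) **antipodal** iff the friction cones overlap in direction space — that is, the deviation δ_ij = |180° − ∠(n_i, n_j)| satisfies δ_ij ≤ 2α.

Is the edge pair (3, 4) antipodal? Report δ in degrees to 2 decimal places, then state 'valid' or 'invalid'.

δ = 154.69°, invalid

α = atan 0.45 = 24.23°;  2α = 48.46°
edge 3: e_3 = (-2.00, -0.50);  n_3 = (-0.2425, +0.9701)
edge 4: e_4 = (-1.11, -0.91);  n_4 = (-0.6340, +0.7733)
∠(n_3, n_4) = 25.31°
δ = |180° − 25.31°| = 154.69°
154.69° > 2α = 48.46°  →  invalid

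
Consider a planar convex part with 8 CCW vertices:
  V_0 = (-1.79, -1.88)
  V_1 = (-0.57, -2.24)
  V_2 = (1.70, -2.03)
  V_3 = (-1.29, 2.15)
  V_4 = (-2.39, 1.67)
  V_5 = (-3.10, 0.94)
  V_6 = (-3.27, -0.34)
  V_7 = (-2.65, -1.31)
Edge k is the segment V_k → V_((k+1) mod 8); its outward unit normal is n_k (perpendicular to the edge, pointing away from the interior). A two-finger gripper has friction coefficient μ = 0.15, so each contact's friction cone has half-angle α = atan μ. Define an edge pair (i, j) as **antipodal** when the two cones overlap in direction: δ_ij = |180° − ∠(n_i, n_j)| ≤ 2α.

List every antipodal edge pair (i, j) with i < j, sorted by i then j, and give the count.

α = atan 0.15 = 8.53°;  2α = 17.06°
n_0 = (-0.2830, -0.9591)
n_1 = (+0.0921, -0.9957)
n_2 = (+0.8133, +0.5818)
n_3 = (-0.3999, +0.9165)
n_4 = (-0.7169, +0.6972)
n_5 = (-0.9913, +0.1317)
n_6 = (-0.8426, -0.5386)
n_7 = (-0.5525, -0.8335)
  (0,1): δ = 158.27°  ·
  (0,2): δ = 37.98°  ·
  (0,3): δ = 40.02°  ·
  (0,4): δ = 62.24°  ·
  (0,5): δ = 98.88°  ·
  (0,6): δ = 139.03°  ·
  (0,7): δ = 162.90°  ·
  (1,2): δ = 59.71°  ·
  (1,3): δ = 18.29°  ·
  (1,4): δ = 40.51°  ·
  (1,5): δ = 77.15°  ·
  (1,6): δ = 117.30°  ·
  (1,7): δ = 141.18°  ·
  (2,3): δ = 102.00°  ·
  (2,4): δ = 79.78°  ·
  (2,5): δ = 43.14°  ·
  (2,6): δ = 2.99°  ✓
  (2,7): δ = 20.89°  ·
  (3,4): δ = 157.78°  ·
  (3,5): δ = 121.14°  ·
  (3,6): δ = 80.99°  ·
  (3,7): δ = 57.11°  ·
  (4,5): δ = 143.36°  ·
  (4,6): δ = 103.21°  ·
  (4,7): δ = 79.33°  ·
  (5,6): δ = 139.85°  ·
  (5,7): δ = 115.97°  ·
  (6,7): δ = 156.12°  ·
antipodal pairs: 1

count = 1; pairs: (2,6)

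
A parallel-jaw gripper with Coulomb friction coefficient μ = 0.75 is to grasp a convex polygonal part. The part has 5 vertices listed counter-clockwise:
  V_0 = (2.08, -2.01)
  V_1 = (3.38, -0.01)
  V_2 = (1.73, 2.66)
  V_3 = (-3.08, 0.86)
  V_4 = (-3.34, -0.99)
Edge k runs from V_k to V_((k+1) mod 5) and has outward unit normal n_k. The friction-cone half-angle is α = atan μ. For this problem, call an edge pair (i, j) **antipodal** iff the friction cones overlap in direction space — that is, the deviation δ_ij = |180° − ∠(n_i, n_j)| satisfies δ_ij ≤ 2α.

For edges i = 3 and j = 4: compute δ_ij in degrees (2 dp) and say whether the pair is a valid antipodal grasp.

δ = 92.66°, invalid

α = atan 0.75 = 36.87°;  2α = 73.74°
edge 3: e_3 = (-0.26, -1.85);  n_3 = (-0.9903, +0.1392)
edge 4: e_4 = (+5.42, -1.02);  n_4 = (-0.1849, -0.9827)
∠(n_3, n_4) = 87.34°
δ = |180° − 87.34°| = 92.66°
92.66° > 2α = 73.74°  →  invalid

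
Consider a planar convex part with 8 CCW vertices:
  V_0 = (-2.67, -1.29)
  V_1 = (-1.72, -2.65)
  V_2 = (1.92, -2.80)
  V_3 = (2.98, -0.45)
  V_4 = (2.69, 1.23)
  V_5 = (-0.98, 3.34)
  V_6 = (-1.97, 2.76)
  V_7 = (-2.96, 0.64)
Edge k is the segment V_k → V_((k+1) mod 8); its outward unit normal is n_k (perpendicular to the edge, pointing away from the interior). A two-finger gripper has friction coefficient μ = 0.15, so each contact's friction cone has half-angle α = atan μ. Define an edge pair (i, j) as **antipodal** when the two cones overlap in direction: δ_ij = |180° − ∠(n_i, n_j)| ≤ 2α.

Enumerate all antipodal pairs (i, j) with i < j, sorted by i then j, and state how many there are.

α = atan 0.15 = 8.53°;  2α = 17.06°
n_0 = (-0.8198, -0.5727)
n_1 = (-0.0412, -0.9992)
n_2 = (+0.9116, -0.4112)
n_3 = (+0.9854, +0.1701)
n_4 = (+0.4984, +0.8669)
n_5 = (-0.5055, +0.8628)
n_6 = (-0.9061, +0.4231)
n_7 = (-0.9889, -0.1486)
  (0,1): δ = 127.30°  ·
  (0,2): δ = 59.21°  ·
  (0,3): δ = 25.14°  ·
  (0,4): δ = 25.17°  ·
  (0,5): δ = 85.43°  ·
  (0,6): δ = 120.03°  ·
  (0,7): δ = 153.61°  ·
  (1,2): δ = 111.92°  ·
  (1,3): δ = 77.85°  ·
  (1,4): δ = 27.54°  ·
  (1,5): δ = 32.72°  ·
  (1,6): δ = 67.33°  ·
  (1,7): δ = 100.91°  ·
  (2,3): δ = 145.93°  ·
  (2,4): δ = 95.62°  ·
  (2,5): δ = 35.36°  ·
  (2,6): δ = 0.75°  ✓
  (2,7): δ = 32.82°  ·
  (3,4): δ = 129.69°  ·
  (3,5): δ = 69.43°  ·
  (3,6): δ = 34.83°  ·
  (3,7): δ = 1.25°  ✓
  (4,5): δ = 119.74°  ·
  (4,6): δ = 85.14°  ·
  (4,7): δ = 51.56°  ·
  (5,6): δ = 145.40°  ·
  (5,7): δ = 111.82°  ·
  (6,7): δ = 146.42°  ·
antipodal pairs: 2

count = 2; pairs: (2,6), (3,7)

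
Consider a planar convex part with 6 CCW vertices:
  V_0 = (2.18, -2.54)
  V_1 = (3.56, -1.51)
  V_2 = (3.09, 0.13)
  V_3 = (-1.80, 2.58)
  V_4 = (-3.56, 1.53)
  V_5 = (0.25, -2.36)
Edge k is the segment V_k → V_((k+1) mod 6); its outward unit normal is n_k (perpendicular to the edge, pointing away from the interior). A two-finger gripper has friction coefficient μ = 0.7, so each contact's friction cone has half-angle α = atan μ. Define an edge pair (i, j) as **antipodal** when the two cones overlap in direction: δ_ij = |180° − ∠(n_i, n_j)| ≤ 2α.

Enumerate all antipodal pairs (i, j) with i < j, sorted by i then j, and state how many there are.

α = atan 0.7 = 34.99°;  2α = 69.98°
n_0 = (+0.5981, -0.8014)
n_1 = (+0.9613, +0.2755)
n_2 = (+0.4479, +0.8941)
n_3 = (-0.5123, +0.8588)
n_4 = (-0.7144, -0.6997)
n_5 = (-0.0929, -0.9957)
  (0,1): δ = 110.75°  ·
  (0,2): δ = 63.35°  ✓
  (0,3): δ = 5.92°  ✓
  (0,4): δ = 97.67°  ·
  (0,5): δ = 137.93°  ·
  (1,2): δ = 132.60°  ·
  (1,3): δ = 75.17°  ·
  (1,4): δ = 28.41°  ✓
  (1,5): δ = 68.68°  ✓
  (2,3): δ = 122.57°  ·
  (2,4): δ = 18.98°  ✓
  (2,5): δ = 21.28°  ✓
  (3,4): δ = 76.42°  ·
  (3,5): δ = 36.15°  ✓
  (4,5): δ = 139.73°  ·
antipodal pairs: 7

count = 7; pairs: (0,2), (0,3), (1,4), (1,5), (2,4), (2,5), (3,5)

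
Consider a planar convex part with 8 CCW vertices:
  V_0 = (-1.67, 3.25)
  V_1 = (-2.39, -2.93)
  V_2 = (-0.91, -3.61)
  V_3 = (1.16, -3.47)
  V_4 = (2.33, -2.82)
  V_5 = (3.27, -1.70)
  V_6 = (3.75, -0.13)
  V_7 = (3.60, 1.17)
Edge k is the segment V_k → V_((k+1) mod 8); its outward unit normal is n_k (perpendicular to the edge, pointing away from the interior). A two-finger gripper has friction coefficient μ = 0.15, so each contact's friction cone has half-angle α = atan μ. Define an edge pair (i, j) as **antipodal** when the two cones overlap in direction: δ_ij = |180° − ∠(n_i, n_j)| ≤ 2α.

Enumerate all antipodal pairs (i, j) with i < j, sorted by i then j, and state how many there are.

count = 3; pairs: (0,5), (0,6), (1,7)

α = atan 0.15 = 8.53°;  2α = 17.06°
n_0 = (-0.9933, +0.1157)
n_1 = (-0.4175, -0.9087)
n_2 = (+0.0675, -0.9977)
n_3 = (+0.4856, -0.8742)
n_4 = (+0.7660, -0.6429)
n_5 = (+0.9563, -0.2924)
n_6 = (+0.9934, +0.1146)
n_7 = (+0.3671, +0.9302)
  (0,1): δ = 108.03°  ·
  (0,2): δ = 79.49°  ·
  (0,3): δ = 54.30°  ·
  (0,4): δ = 33.36°  ·
  (0,5): δ = 10.35°  ✓
  (0,6): δ = 13.23°  ✓
  (0,7): δ = 75.11°  ·
  (1,2): δ = 151.45°  ·
  (1,3): δ = 126.27°  ·
  (1,4): δ = 105.33°  ·
  (1,5): δ = 82.32°  ·
  (1,6): δ = 58.74°  ·
  (1,7): δ = 3.14°  ✓
  (2,3): δ = 154.81°  ·
  (2,4): δ = 133.88°  ·
  (2,5): δ = 110.87°  ·
  (2,6): δ = 87.29°  ·
  (2,7): δ = 25.41°  ·
  (3,4): δ = 159.06°  ·
  (3,5): δ = 136.05°  ·
  (3,6): δ = 112.47°  ·
  (3,7): δ = 50.59°  ·
  (4,5): δ = 156.99°  ·
  (4,6): δ = 133.41°  ·
  (4,7): δ = 71.53°  ·
  (5,6): δ = 156.42°  ·
  (5,7): δ = 94.54°  ·
  (6,7): δ = 118.12°  ·
antipodal pairs: 3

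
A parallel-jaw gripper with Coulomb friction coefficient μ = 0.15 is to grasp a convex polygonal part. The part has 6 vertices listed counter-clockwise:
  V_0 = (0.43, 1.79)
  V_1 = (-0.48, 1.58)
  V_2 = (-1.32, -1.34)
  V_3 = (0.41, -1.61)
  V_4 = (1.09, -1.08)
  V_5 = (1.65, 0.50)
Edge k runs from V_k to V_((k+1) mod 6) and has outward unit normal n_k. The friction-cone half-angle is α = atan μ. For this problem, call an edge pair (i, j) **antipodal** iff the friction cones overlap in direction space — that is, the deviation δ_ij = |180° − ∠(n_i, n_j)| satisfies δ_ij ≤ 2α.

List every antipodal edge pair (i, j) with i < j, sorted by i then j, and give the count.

α = atan 0.15 = 8.53°;  2α = 17.06°
n_0 = (-0.2249, +0.9744)
n_1 = (-0.9610, +0.2765)
n_2 = (-0.1542, -0.9880)
n_3 = (+0.6147, -0.7887)
n_4 = (+0.9425, -0.3341)
n_5 = (+0.7265, +0.6871)
  (0,1): δ = 119.04°  ·
  (0,2): δ = 21.87°  ·
  (0,3): δ = 24.94°  ·
  (0,4): δ = 57.49°  ·
  (0,5): δ = 120.41°  ·
  (1,2): δ = 82.82°  ·
  (1,3): δ = 36.02°  ·
  (1,4): δ = 3.47°  ✓
  (1,5): δ = 59.45°  ·
  (2,3): δ = 133.20°  ·
  (2,4): δ = 100.65°  ·
  (2,5): δ = 37.73°  ·
  (3,4): δ = 147.45°  ·
  (3,5): δ = 84.53°  ·
  (4,5): δ = 117.08°  ·
antipodal pairs: 1

count = 1; pairs: (1,4)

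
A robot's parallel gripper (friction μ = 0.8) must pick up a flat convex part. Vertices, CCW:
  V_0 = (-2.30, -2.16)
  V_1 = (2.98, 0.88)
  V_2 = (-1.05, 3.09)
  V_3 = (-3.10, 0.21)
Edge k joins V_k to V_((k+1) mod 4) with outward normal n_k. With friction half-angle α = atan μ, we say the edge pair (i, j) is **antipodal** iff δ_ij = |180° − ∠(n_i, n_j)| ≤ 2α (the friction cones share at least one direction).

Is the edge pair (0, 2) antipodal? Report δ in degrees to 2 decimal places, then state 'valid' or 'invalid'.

α = atan 0.8 = 38.66°;  2α = 77.32°
edge 0: e_0 = (+5.28, +3.04);  n_0 = (+0.4990, -0.8666)
edge 2: e_2 = (-2.05, -2.88);  n_2 = (-0.8147, +0.5799)
∠(n_0, n_2) = 155.37°
δ = |180° − 155.37°| = 24.63°
24.63° ≤ 2α = 77.32°  →  valid

δ = 24.63°, valid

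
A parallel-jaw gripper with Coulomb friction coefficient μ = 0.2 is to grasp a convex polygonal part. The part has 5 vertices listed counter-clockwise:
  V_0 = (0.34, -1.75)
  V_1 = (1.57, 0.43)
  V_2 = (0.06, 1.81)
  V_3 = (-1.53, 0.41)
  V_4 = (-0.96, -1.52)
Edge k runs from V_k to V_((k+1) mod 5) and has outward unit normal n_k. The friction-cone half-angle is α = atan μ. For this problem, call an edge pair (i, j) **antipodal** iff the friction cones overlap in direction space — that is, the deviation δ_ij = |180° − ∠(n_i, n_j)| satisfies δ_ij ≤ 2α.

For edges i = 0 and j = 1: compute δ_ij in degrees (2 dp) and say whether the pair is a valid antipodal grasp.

α = atan 0.2 = 11.31°;  2α = 22.62°
edge 0: e_0 = (+1.23, +2.18);  n_0 = (+0.8709, -0.4914)
edge 1: e_1 = (-1.51, +1.38);  n_1 = (+0.6746, +0.7382)
∠(n_0, n_1) = 77.01°
δ = |180° − 77.01°| = 102.99°
102.99° > 2α = 22.62°  →  invalid

δ = 102.99°, invalid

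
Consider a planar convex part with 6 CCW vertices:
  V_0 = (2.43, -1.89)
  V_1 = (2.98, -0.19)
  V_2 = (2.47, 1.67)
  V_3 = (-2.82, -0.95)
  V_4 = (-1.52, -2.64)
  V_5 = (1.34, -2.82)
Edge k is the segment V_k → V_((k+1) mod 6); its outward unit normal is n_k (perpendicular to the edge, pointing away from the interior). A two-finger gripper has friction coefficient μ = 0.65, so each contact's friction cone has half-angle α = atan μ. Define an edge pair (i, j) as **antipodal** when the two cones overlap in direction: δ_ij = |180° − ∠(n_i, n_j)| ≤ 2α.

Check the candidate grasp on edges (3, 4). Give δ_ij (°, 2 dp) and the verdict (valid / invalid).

α = atan 0.65 = 33.02°;  2α = 66.05°
edge 3: e_3 = (+1.30, -1.69);  n_3 = (-0.7926, -0.6097)
edge 4: e_4 = (+2.86, -0.18);  n_4 = (-0.0628, -0.9980)
∠(n_3, n_4) = 48.83°
δ = |180° − 48.83°| = 131.17°
131.17° > 2α = 66.05°  →  invalid

δ = 131.17°, invalid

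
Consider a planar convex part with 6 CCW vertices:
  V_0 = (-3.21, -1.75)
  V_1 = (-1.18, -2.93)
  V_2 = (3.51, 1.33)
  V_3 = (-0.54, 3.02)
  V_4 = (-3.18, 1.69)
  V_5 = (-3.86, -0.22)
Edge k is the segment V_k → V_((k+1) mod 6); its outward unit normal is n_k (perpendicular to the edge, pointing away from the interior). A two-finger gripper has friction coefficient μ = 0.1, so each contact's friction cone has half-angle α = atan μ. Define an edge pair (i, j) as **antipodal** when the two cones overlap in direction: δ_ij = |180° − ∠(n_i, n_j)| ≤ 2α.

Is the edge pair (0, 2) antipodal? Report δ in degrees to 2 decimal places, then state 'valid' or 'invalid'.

δ = 7.52°, valid

α = atan 0.1 = 5.71°;  2α = 11.42°
edge 0: e_0 = (+2.03, -1.18);  n_0 = (-0.5025, -0.8646)
edge 2: e_2 = (-4.05, +1.69);  n_2 = (+0.3851, +0.9229)
∠(n_0, n_2) = 172.48°
δ = |180° − 172.48°| = 7.52°
7.52° ≤ 2α = 11.42°  →  valid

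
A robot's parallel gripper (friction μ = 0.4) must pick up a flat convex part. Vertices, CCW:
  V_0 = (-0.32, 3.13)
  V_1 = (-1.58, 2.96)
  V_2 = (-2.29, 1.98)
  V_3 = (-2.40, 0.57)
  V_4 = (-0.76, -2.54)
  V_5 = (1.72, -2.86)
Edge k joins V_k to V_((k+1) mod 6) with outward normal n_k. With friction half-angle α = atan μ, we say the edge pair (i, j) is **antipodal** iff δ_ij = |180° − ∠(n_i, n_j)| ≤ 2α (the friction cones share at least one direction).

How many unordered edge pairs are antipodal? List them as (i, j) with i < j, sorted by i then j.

count = 3; pairs: (0,4), (2,5), (3,5)

α = atan 0.4 = 21.80°;  2α = 43.60°
n_0 = (-0.1337, +0.9910)
n_1 = (-0.8098, +0.5867)
n_2 = (-0.9970, +0.0778)
n_3 = (-0.8845, -0.4664)
n_4 = (-0.1280, -0.9918)
n_5 = (+0.9466, +0.3224)
  (0,1): δ = 133.61°  ·
  (0,2): δ = 102.14°  ·
  (0,3): δ = 69.88°  ·
  (0,4): δ = 15.04°  ✓
  (0,5): δ = 101.12°  ·
  (1,2): δ = 148.54°  ·
  (1,3): δ = 116.27°  ·
  (1,4): δ = 61.43°  ·
  (1,5): δ = 54.73°  ·
  (2,3): δ = 147.74°  ·
  (2,4): δ = 92.89°  ·
  (2,5): δ = 23.27°  ✓
  (3,4): δ = 125.16°  ·
  (3,5): δ = 9.00°  ✓
  (4,5): δ = 63.84°  ·
antipodal pairs: 3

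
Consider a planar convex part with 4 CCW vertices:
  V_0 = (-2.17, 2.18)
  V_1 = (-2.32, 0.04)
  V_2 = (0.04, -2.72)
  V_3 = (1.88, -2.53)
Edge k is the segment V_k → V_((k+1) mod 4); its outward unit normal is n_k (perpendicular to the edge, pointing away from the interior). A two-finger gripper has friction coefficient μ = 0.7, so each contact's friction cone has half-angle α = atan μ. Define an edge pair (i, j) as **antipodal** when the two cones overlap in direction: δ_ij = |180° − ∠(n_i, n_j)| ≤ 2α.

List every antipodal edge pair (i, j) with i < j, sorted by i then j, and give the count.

count = 3; pairs: (0,3), (1,3), (2,3)

α = atan 0.7 = 34.99°;  2α = 69.98°
n_0 = (-0.9976, +0.0699)
n_1 = (-0.7600, -0.6499)
n_2 = (+0.1027, -0.9947)
n_3 = (+0.7582, +0.6520)
  (0,1): δ = 135.46°  ·
  (0,2): δ = 80.09°  ·
  (0,3): δ = 44.70°  ✓
  (1,2): δ = 124.64°  ·
  (1,3): δ = 0.16°  ✓
  (2,3): δ = 55.20°  ✓
antipodal pairs: 3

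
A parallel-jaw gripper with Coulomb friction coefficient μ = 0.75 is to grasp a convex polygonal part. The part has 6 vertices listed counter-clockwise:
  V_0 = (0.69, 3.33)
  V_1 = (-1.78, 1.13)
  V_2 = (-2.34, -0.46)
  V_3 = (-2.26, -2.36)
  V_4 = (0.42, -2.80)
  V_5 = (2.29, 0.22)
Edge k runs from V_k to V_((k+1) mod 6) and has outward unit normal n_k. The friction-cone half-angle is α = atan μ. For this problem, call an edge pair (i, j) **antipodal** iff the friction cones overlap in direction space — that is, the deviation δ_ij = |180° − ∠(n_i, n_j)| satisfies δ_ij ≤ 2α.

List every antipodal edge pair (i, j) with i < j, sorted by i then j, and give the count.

α = atan 0.75 = 36.87°;  2α = 73.74°
n_0 = (-0.6651, +0.7467)
n_1 = (-0.9432, +0.3322)
n_2 = (-0.9991, -0.0421)
n_3 = (-0.1620, -0.9868)
n_4 = (+0.8502, -0.5265)
n_5 = (+0.8892, +0.4575)
  (0,1): δ = 151.09°  ·
  (0,2): δ = 129.28°  ·
  (0,3): δ = 51.01°  ✓
  (0,4): δ = 16.54°  ✓
  (0,5): δ = 75.53°  ·
  (1,2): δ = 158.19°  ·
  (1,3): δ = 79.92°  ·
  (1,4): δ = 12.36°  ✓
  (1,5): δ = 46.63°  ✓
  (2,3): δ = 101.73°  ·
  (2,4): δ = 34.18°  ✓
  (2,5): δ = 24.81°  ✓
  (3,4): δ = 112.44°  ·
  (3,5): δ = 53.45°  ✓
  (4,5): δ = 121.01°  ·
antipodal pairs: 7

count = 7; pairs: (0,3), (0,4), (1,4), (1,5), (2,4), (2,5), (3,5)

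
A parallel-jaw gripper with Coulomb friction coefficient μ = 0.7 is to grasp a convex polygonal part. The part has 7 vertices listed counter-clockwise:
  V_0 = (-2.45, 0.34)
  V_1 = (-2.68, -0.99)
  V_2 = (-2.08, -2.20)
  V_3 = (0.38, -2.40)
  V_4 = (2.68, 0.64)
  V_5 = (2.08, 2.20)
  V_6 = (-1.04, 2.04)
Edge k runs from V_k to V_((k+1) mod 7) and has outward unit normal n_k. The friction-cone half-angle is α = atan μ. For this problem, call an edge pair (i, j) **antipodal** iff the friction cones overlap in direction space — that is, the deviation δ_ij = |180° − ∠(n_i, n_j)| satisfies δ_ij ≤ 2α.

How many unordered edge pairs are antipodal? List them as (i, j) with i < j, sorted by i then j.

count = 11; pairs: (0,3), (0,4), (1,3), (1,4), (1,5), (2,4), (2,5), (2,6), (3,5), (3,6), (4,6)

α = atan 0.7 = 34.99°;  2α = 69.98°
n_0 = (-0.9854, +0.1704)
n_1 = (-0.8959, -0.4442)
n_2 = (-0.0810, -0.9967)
n_3 = (+0.7975, -0.6034)
n_4 = (+0.9333, +0.3590)
n_5 = (-0.0512, +0.9987)
n_6 = (-0.7697, +0.6384)
  (0,1): δ = 143.81°  ·
  (0,2): δ = 84.84°  ·
  (0,3): δ = 27.30°  ✓
  (0,4): δ = 30.85°  ✓
  (0,5): δ = 102.75°  ·
  (0,6): δ = 150.14°  ·
  (1,2): δ = 121.02°  ·
  (1,3): δ = 63.49°  ✓
  (1,4): δ = 5.34°  ✓
  (1,5): δ = 66.56°  ✓
  (1,6): δ = 113.95°  ·
  (2,3): δ = 122.46°  ·
  (2,4): δ = 64.31°  ✓
  (2,5): δ = 7.58°  ✓
  (2,6): δ = 54.98°  ✓
  (3,4): δ = 121.85°  ·
  (3,5): δ = 49.95°  ✓
  (3,6): δ = 2.56°  ✓
  (4,5): δ = 108.10°  ·
  (4,6): δ = 60.71°  ✓
  (5,6): δ = 132.61°  ·
antipodal pairs: 11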